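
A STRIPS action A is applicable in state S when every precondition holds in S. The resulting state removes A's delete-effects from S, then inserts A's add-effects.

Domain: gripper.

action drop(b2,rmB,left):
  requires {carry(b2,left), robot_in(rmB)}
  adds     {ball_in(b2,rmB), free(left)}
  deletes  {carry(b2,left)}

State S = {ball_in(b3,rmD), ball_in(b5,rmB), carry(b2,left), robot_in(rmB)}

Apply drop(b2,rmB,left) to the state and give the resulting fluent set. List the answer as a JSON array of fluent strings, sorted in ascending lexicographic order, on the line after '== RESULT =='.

Progress:
  pre ⊆ S: {carry(b2,left), robot_in(rmB)} ⊆ S  — applicable
  S \ del = {ball_in(b3,rmD), ball_in(b5,rmB), robot_in(rmB)}
  ∪ add   = {ball_in(b2,rmB), ball_in(b3,rmD), ball_in(b5,rmB), free(left), robot_in(rmB)}

== RESULT ==
["ball_in(b2,rmB)", "ball_in(b3,rmD)", "ball_in(b5,rmB)", "free(left)", "robot_in(rmB)"]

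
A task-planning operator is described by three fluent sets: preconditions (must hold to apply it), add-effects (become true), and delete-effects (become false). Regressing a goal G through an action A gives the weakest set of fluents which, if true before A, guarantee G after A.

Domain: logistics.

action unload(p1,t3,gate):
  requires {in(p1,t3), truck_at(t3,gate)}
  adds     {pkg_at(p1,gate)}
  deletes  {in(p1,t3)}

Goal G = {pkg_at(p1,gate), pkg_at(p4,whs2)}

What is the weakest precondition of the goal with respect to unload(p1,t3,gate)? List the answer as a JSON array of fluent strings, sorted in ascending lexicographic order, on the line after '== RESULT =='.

Regress:
  G ∩ del = {}  (empty — regression defined)
  G \ add = {pkg_at(p1,gate), pkg_at(p4,whs2)} \ {pkg_at(p1,gate)} = {pkg_at(p4,whs2)}
  ∪ pre   = {pkg_at(p4,whs2)} ∪ {in(p1,t3), truck_at(t3,gate)}
          = {in(p1,t3), pkg_at(p4,whs2), truck_at(t3,gate)}

== RESULT ==
["in(p1,t3)", "pkg_at(p4,whs2)", "truck_at(t3,gate)"]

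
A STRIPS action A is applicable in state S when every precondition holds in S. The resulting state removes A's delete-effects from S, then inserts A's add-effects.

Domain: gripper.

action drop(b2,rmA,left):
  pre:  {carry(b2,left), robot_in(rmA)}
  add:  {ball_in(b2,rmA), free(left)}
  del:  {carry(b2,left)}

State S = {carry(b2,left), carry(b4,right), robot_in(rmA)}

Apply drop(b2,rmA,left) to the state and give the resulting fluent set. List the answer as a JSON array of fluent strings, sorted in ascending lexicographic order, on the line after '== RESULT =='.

Progress:
  pre ⊆ S: {carry(b2,left), robot_in(rmA)} ⊆ S  — applicable
  S \ del = {carry(b4,right), robot_in(rmA)}
  ∪ add   = {ball_in(b2,rmA), carry(b4,right), free(left), robot_in(rmA)}

== RESULT ==
["ball_in(b2,rmA)", "carry(b4,right)", "free(left)", "robot_in(rmA)"]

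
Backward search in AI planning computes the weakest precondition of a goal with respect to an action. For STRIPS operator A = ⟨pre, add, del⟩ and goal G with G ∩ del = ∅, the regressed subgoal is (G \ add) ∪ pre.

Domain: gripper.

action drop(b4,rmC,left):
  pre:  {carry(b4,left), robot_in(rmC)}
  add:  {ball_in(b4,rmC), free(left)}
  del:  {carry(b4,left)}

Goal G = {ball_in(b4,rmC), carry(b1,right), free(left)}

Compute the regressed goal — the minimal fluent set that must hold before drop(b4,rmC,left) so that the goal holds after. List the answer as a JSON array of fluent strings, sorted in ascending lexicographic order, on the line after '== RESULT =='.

Compute (G \ add) ∪ pre:
  G ∩ del = {}  (empty — regression defined)
  G \ add = {ball_in(b4,rmC), carry(b1,right), free(left)} \ {ball_in(b4,rmC), free(left)} = {carry(b1,right)}
  ∪ pre   = {carry(b1,right)} ∪ {carry(b4,left), robot_in(rmC)}
          = {carry(b1,right), carry(b4,left), robot_in(rmC)}

== RESULT ==
["carry(b1,right)", "carry(b4,left)", "robot_in(rmC)"]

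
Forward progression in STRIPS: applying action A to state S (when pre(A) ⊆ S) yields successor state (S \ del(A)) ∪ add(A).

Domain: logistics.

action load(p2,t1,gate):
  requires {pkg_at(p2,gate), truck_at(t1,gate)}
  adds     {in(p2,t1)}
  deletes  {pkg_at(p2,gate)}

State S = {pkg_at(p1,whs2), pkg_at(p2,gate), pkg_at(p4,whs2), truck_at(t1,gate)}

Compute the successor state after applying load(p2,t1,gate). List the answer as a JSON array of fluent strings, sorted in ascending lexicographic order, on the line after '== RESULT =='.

Progress:
  pre ⊆ S: {pkg_at(p2,gate), truck_at(t1,gate)} ⊆ S  — applicable
  S \ del = {pkg_at(p1,whs2), pkg_at(p4,whs2), truck_at(t1,gate)}
  ∪ add   = {in(p2,t1), pkg_at(p1,whs2), pkg_at(p4,whs2), truck_at(t1,gate)}

== RESULT ==
["in(p2,t1)", "pkg_at(p1,whs2)", "pkg_at(p4,whs2)", "truck_at(t1,gate)"]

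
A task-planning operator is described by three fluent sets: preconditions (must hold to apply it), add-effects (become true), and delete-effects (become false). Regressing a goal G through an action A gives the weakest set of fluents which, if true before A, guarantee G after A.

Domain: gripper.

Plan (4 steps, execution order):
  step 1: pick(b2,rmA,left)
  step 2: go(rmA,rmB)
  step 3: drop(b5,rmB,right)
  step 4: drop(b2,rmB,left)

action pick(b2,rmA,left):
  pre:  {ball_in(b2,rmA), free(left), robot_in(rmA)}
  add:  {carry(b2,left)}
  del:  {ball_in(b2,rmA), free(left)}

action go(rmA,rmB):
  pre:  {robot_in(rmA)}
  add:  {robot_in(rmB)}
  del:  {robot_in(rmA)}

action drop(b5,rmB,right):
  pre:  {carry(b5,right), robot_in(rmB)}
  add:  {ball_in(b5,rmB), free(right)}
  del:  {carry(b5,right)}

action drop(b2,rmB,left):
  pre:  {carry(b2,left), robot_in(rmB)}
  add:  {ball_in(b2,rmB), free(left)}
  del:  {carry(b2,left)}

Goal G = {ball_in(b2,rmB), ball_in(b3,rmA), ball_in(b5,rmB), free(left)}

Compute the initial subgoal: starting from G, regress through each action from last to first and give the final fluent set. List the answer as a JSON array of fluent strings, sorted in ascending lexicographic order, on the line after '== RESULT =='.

Work backward from the goal:
  through step 4 (drop(b2,rmB,left)): drop {ball_in(b2,rmB), free(left)}, keep {ball_in(b3,rmA), ball_in(b5,rmB)}, require {carry(b2,left), robot_in(rmB)}
    → {ball_in(b3,rmA), ball_in(b5,rmB), carry(b2,left), robot_in(rmB)}
  through step 3 (drop(b5,rmB,right)): drop {ball_in(b5,rmB)}, keep {ball_in(b3,rmA), carry(b2,left), robot_in(rmB)}, require {carry(b5,right), robot_in(rmB)}
    → {ball_in(b3,rmA), carry(b2,left), carry(b5,right), robot_in(rmB)}
  through step 2 (go(rmA,rmB)): drop {robot_in(rmB)}, keep {ball_in(b3,rmA), carry(b2,left), carry(b5,right)}, require {robot_in(rmA)}
    → {ball_in(b3,rmA), carry(b2,left), carry(b5,right), robot_in(rmA)}
  through step 1 (pick(b2,rmA,left)): drop {carry(b2,left)}, keep {ball_in(b3,rmA), carry(b5,right), robot_in(rmA)}, require {ball_in(b2,rmA), free(left), robot_in(rmA)}
    → {ball_in(b2,rmA), ball_in(b3,rmA), carry(b5,right), free(left), robot_in(rmA)}

== RESULT ==
["ball_in(b2,rmA)", "ball_in(b3,rmA)", "carry(b5,right)", "free(left)", "robot_in(rmA)"]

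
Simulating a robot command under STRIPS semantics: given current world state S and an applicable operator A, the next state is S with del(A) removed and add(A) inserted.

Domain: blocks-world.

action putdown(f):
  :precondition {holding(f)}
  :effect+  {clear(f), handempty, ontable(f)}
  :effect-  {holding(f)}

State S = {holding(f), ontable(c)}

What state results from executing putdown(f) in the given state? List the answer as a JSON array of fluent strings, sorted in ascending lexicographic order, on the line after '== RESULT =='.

Progress:
  pre ⊆ S: {holding(f)} ⊆ S  — applicable
  S \ del = {ontable(c)}
  ∪ add   = {clear(f), handempty, ontable(c), ontable(f)}

== RESULT ==
["clear(f)", "handempty", "ontable(c)", "ontable(f)"]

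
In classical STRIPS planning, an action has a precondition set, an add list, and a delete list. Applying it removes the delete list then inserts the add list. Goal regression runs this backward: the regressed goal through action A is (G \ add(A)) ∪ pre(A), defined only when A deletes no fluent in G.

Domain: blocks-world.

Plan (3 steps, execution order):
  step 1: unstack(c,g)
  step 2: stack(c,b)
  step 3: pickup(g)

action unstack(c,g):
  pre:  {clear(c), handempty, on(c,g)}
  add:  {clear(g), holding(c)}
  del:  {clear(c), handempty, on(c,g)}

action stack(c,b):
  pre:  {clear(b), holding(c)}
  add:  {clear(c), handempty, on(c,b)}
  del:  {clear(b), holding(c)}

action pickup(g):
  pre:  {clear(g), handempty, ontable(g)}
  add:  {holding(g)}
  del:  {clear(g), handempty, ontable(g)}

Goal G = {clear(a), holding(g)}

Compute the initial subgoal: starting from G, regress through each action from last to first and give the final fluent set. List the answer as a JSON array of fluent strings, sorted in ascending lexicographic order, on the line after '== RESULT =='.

Work backward from the goal:
  through step 3 (pickup(g)): drop {holding(g)}, keep {clear(a)}, require {clear(g), handempty, ontable(g)}
    → {clear(a), clear(g), handempty, ontable(g)}
  through step 2 (stack(c,b)): drop {handempty}, keep {clear(a), clear(g), ontable(g)}, require {clear(b), holding(c)}
    → {clear(a), clear(b), clear(g), holding(c), ontable(g)}
  through step 1 (unstack(c,g)): drop {clear(g), holding(c)}, keep {clear(a), clear(b), ontable(g)}, require {clear(c), handempty, on(c,g)}
    → {clear(a), clear(b), clear(c), handempty, on(c,g), ontable(g)}

== RESULT ==
["clear(a)", "clear(b)", "clear(c)", "handempty", "on(c,g)", "ontable(g)"]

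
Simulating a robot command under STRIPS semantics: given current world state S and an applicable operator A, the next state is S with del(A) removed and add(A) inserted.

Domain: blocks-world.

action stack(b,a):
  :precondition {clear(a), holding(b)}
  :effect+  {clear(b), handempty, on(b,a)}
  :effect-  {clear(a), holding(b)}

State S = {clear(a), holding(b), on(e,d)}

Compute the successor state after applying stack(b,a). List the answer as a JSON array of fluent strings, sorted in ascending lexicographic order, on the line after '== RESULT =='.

Progress:
  pre ⊆ S: {clear(a), holding(b)} ⊆ S  — applicable
  S \ del = {on(e,d)}
  ∪ add   = {clear(b), handempty, on(b,a), on(e,d)}

== RESULT ==
["clear(b)", "handempty", "on(b,a)", "on(e,d)"]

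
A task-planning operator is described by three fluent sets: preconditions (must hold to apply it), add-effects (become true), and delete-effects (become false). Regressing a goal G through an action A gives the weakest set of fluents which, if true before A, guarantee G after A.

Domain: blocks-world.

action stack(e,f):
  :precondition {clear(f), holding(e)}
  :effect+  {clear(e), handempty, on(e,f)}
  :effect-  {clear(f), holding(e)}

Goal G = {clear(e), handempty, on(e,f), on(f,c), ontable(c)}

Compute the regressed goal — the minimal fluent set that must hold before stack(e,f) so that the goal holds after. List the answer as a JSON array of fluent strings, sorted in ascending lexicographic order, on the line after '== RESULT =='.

Regress:
  G ∩ del = {}  (empty — regression defined)
  G \ add = {clear(e), handempty, on(e,f), on(f,c), ontable(c)} \ {clear(e), handempty, on(e,f)} = {on(f,c), ontable(c)}
  ∪ pre   = {on(f,c), ontable(c)} ∪ {clear(f), holding(e)}
          = {clear(f), holding(e), on(f,c), ontable(c)}

== RESULT ==
["clear(f)", "holding(e)", "on(f,c)", "ontable(c)"]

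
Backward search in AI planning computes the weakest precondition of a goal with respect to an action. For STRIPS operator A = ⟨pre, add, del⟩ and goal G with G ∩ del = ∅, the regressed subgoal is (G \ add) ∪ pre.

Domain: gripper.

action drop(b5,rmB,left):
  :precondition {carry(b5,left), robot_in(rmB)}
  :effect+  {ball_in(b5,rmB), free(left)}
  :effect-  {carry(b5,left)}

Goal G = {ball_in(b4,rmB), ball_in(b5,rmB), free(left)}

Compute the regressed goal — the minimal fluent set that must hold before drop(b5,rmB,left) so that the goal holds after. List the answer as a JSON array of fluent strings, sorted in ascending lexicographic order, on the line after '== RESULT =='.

Compute (G \ add) ∪ pre:
  G ∩ del = {}  (empty — regression defined)
  G \ add = {ball_in(b4,rmB), ball_in(b5,rmB), free(left)} \ {ball_in(b5,rmB), free(left)} = {ball_in(b4,rmB)}
  ∪ pre   = {ball_in(b4,rmB)} ∪ {carry(b5,left), robot_in(rmB)}
          = {ball_in(b4,rmB), carry(b5,left), robot_in(rmB)}

== RESULT ==
["ball_in(b4,rmB)", "carry(b5,left)", "robot_in(rmB)"]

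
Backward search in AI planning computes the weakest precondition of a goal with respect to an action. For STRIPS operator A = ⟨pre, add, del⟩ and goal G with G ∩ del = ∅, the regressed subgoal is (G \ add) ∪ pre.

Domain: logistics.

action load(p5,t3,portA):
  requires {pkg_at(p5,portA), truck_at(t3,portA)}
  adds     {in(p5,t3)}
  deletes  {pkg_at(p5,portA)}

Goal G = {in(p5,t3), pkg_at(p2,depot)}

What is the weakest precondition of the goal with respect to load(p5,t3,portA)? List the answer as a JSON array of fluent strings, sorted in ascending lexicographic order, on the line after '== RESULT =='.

Regress:
  G ∩ del = {}  (empty — regression defined)
  G \ add = {in(p5,t3), pkg_at(p2,depot)} \ {in(p5,t3)} = {pkg_at(p2,depot)}
  ∪ pre   = {pkg_at(p2,depot)} ∪ {pkg_at(p5,portA), truck_at(t3,portA)}
          = {pkg_at(p2,depot), pkg_at(p5,portA), truck_at(t3,portA)}

== RESULT ==
["pkg_at(p2,depot)", "pkg_at(p5,portA)", "truck_at(t3,portA)"]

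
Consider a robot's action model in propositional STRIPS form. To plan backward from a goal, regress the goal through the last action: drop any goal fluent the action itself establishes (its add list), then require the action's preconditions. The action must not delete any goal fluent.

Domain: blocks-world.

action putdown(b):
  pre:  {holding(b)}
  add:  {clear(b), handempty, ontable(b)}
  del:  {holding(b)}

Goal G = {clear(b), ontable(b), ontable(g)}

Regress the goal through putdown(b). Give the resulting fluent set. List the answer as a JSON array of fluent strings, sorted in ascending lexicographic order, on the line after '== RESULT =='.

Regress:
  G ∩ del = {}  (empty — regression defined)
  G \ add = {clear(b), ontable(b), ontable(g)} \ {clear(b), handempty, ontable(b)} = {ontable(g)}
  ∪ pre   = {ontable(g)} ∪ {holding(b)}
          = {holding(b), ontable(g)}

== RESULT ==
["holding(b)", "ontable(g)"]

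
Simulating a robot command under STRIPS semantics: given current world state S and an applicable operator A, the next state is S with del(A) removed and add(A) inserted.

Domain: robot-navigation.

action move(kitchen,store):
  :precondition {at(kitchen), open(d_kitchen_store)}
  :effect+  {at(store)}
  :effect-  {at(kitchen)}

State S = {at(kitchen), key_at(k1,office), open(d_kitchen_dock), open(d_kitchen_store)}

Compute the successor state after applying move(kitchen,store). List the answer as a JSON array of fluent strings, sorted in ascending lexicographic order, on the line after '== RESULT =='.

Compute (S \ del) ∪ add:
  pre ⊆ S: {at(kitchen), open(d_kitchen_store)} ⊆ S  — applicable
  S \ del = {key_at(k1,office), open(d_kitchen_dock), open(d_kitchen_store)}
  ∪ add   = {at(store), key_at(k1,office), open(d_kitchen_dock), open(d_kitchen_store)}

== RESULT ==
["at(store)", "key_at(k1,office)", "open(d_kitchen_dock)", "open(d_kitchen_store)"]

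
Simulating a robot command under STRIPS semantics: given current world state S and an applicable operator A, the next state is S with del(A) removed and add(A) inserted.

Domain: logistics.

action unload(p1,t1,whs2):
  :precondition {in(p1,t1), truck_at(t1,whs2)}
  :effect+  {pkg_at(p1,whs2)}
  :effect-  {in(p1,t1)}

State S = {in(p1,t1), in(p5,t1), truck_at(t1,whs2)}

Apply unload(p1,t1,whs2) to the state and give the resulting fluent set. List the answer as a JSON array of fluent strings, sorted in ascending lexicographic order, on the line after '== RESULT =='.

Compute (S \ del) ∪ add:
  pre ⊆ S: {in(p1,t1), truck_at(t1,whs2)} ⊆ S  — applicable
  S \ del = {in(p5,t1), truck_at(t1,whs2)}
  ∪ add   = {in(p5,t1), pkg_at(p1,whs2), truck_at(t1,whs2)}

== RESULT ==
["in(p5,t1)", "pkg_at(p1,whs2)", "truck_at(t1,whs2)"]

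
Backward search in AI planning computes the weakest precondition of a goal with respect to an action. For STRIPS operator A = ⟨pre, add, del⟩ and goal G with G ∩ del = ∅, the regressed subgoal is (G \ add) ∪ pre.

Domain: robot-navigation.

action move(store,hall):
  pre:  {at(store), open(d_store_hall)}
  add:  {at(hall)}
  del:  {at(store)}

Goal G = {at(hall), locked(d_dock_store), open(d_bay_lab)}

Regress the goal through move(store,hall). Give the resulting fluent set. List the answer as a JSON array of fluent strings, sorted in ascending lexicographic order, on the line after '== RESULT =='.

Compute (G \ add) ∪ pre:
  G ∩ del = {}  (empty — regression defined)
  G \ add = {at(hall), locked(d_dock_store), open(d_bay_lab)} \ {at(hall)} = {locked(d_dock_store), open(d_bay_lab)}
  ∪ pre   = {locked(d_dock_store), open(d_bay_lab)} ∪ {at(store), open(d_store_hall)}
          = {at(store), locked(d_dock_store), open(d_bay_lab), open(d_store_hall)}

== RESULT ==
["at(store)", "locked(d_dock_store)", "open(d_bay_lab)", "open(d_store_hall)"]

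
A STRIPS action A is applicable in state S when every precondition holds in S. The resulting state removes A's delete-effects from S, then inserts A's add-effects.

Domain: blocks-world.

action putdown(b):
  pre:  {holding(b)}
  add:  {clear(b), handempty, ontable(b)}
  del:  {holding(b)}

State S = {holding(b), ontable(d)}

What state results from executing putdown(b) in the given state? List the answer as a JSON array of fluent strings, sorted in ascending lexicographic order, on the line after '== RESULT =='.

Compute (S \ del) ∪ add:
  pre ⊆ S: {holding(b)} ⊆ S  — applicable
  S \ del = {ontable(d)}
  ∪ add   = {clear(b), handempty, ontable(b), ontable(d)}

== RESULT ==
["clear(b)", "handempty", "ontable(b)", "ontable(d)"]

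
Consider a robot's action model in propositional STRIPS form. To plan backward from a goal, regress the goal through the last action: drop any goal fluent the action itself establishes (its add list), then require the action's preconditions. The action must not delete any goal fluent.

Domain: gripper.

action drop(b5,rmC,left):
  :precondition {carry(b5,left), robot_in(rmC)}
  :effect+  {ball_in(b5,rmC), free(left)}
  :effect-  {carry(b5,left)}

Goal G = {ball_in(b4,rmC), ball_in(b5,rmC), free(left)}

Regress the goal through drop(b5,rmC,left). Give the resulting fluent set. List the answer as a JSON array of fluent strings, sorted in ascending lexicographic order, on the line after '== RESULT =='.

Regress:
  G ∩ del = {}  (empty — regression defined)
  G \ add = {ball_in(b4,rmC), ball_in(b5,rmC), free(left)} \ {ball_in(b5,rmC), free(left)} = {ball_in(b4,rmC)}
  ∪ pre   = {ball_in(b4,rmC)} ∪ {carry(b5,left), robot_in(rmC)}
          = {ball_in(b4,rmC), carry(b5,left), robot_in(rmC)}

== RESULT ==
["ball_in(b4,rmC)", "carry(b5,left)", "robot_in(rmC)"]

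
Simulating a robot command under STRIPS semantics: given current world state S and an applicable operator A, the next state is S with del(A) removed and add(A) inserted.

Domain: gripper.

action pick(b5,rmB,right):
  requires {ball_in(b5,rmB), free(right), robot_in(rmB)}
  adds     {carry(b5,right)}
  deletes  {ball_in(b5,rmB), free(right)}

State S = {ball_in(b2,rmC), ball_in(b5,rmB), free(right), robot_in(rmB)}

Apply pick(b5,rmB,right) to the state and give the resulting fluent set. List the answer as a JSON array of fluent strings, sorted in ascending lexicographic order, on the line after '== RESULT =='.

Compute (S \ del) ∪ add:
  pre ⊆ S: {ball_in(b5,rmB), free(right), robot_in(rmB)} ⊆ S  — applicable
  S \ del = {ball_in(b2,rmC), robot_in(rmB)}
  ∪ add   = {ball_in(b2,rmC), carry(b5,right), robot_in(rmB)}

== RESULT ==
["ball_in(b2,rmC)", "carry(b5,right)", "robot_in(rmB)"]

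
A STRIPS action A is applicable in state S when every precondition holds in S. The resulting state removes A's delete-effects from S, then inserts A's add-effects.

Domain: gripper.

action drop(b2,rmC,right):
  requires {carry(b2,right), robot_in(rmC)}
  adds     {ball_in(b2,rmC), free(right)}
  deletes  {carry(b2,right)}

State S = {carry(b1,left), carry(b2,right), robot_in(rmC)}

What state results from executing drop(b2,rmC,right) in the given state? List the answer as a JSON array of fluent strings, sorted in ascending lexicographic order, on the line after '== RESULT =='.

Progress:
  pre ⊆ S: {carry(b2,right), robot_in(rmC)} ⊆ S  — applicable
  S \ del = {carry(b1,left), robot_in(rmC)}
  ∪ add   = {ball_in(b2,rmC), carry(b1,left), free(right), robot_in(rmC)}

== RESULT ==
["ball_in(b2,rmC)", "carry(b1,left)", "free(right)", "robot_in(rmC)"]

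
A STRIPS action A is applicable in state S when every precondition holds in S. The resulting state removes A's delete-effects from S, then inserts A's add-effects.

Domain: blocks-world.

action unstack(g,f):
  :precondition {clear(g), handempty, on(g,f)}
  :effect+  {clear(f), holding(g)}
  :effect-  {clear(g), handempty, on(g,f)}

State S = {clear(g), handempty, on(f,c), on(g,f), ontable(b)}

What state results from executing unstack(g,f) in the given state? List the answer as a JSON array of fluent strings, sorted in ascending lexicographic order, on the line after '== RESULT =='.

Progress:
  pre ⊆ S: {clear(g), handempty, on(g,f)} ⊆ S  — applicable
  S \ del = {on(f,c), ontable(b)}
  ∪ add   = {clear(f), holding(g), on(f,c), ontable(b)}

== RESULT ==
["clear(f)", "holding(g)", "on(f,c)", "ontable(b)"]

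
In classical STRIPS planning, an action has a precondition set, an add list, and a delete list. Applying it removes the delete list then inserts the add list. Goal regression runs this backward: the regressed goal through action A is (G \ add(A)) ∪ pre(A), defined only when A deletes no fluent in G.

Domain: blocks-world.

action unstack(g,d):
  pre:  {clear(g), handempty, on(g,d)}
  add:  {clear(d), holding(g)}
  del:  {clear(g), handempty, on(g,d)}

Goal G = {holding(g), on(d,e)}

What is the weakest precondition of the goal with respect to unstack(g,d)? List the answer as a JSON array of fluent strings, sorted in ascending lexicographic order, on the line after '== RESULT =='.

Compute (G \ add) ∪ pre:
  G ∩ del = {}  (empty — regression defined)
  G \ add = {holding(g), on(d,e)} \ {clear(d), holding(g)} = {on(d,e)}
  ∪ pre   = {on(d,e)} ∪ {clear(g), handempty, on(g,d)}
          = {clear(g), handempty, on(d,e), on(g,d)}

== RESULT ==
["clear(g)", "handempty", "on(d,e)", "on(g,d)"]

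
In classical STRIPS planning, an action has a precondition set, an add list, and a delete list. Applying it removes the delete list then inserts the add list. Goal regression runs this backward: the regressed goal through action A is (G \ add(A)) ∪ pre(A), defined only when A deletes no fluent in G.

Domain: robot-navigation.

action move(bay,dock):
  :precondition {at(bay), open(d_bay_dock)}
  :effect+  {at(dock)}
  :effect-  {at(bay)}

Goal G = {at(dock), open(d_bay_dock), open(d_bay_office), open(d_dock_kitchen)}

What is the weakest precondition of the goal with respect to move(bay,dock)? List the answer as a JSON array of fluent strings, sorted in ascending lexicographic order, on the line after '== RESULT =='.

Regress:
  G ∩ del = {}  (empty — regression defined)
  G \ add = {at(dock), open(d_bay_dock), open(d_bay_office), open(d_dock_kitchen)} \ {at(dock)} = {open(d_bay_dock), open(d_bay_office), open(d_dock_kitchen)}
  ∪ pre   = {open(d_bay_dock), open(d_bay_office), open(d_dock_kitchen)} ∪ {at(bay), open(d_bay_dock)}
          = {at(bay), open(d_bay_dock), open(d_bay_office), open(d_dock_kitchen)}

== RESULT ==
["at(bay)", "open(d_bay_dock)", "open(d_bay_office)", "open(d_dock_kitchen)"]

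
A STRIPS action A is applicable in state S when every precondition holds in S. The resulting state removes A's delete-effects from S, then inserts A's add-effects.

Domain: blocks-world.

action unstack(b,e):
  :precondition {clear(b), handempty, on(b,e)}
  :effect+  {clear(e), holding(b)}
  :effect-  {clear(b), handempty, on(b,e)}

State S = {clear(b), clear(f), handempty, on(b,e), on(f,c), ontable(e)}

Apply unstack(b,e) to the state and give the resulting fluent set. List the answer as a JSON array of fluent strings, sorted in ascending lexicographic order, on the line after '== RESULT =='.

Progress:
  pre ⊆ S: {clear(b), handempty, on(b,e)} ⊆ S  — applicable
  S \ del = {clear(f), on(f,c), ontable(e)}
  ∪ add   = {clear(e), clear(f), holding(b), on(f,c), ontable(e)}

== RESULT ==
["clear(e)", "clear(f)", "holding(b)", "on(f,c)", "ontable(e)"]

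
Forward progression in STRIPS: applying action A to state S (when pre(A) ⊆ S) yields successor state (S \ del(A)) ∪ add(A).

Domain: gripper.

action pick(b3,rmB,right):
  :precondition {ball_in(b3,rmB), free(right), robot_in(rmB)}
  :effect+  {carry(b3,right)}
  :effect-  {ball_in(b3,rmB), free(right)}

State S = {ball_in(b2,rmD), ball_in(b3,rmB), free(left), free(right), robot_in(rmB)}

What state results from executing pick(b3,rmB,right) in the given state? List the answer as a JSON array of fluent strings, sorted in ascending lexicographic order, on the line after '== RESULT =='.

Progress:
  pre ⊆ S: {ball_in(b3,rmB), free(right), robot_in(rmB)} ⊆ S  — applicable
  S \ del = {ball_in(b2,rmD), free(left), robot_in(rmB)}
  ∪ add   = {ball_in(b2,rmD), carry(b3,right), free(left), robot_in(rmB)}

== RESULT ==
["ball_in(b2,rmD)", "carry(b3,right)", "free(left)", "robot_in(rmB)"]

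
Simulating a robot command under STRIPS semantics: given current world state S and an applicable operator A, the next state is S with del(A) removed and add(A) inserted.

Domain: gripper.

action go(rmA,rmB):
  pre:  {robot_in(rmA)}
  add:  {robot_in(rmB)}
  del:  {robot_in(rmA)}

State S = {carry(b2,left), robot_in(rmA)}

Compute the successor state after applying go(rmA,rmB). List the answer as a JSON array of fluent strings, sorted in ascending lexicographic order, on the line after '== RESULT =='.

Progress:
  pre ⊆ S: {robot_in(rmA)} ⊆ S  — applicable
  S \ del = {carry(b2,left)}
  ∪ add   = {carry(b2,left), robot_in(rmB)}

== RESULT ==
["carry(b2,left)", "robot_in(rmB)"]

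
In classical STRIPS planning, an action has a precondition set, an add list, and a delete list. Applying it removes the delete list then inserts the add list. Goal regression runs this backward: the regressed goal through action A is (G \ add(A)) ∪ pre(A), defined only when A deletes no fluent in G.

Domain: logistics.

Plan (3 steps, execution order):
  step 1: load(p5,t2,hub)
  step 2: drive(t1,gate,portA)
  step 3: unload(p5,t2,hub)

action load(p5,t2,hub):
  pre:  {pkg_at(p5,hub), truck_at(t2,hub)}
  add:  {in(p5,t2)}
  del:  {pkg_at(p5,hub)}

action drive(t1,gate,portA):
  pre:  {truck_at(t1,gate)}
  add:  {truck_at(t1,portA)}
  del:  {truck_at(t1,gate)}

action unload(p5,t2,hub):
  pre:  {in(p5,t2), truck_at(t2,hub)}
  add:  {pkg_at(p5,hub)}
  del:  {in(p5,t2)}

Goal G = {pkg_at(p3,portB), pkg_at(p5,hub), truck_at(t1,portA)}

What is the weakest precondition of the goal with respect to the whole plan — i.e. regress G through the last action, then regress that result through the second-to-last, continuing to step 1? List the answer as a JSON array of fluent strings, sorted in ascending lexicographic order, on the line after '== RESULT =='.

Work backward from the goal:
  through step 3 (unload(p5,t2,hub)): drop {pkg_at(p5,hub)}, keep {pkg_at(p3,portB), truck_at(t1,portA)}, require {in(p5,t2), truck_at(t2,hub)}
    → {in(p5,t2), pkg_at(p3,portB), truck_at(t1,portA), truck_at(t2,hub)}
  through step 2 (drive(t1,gate,portA)): drop {truck_at(t1,portA)}, keep {in(p5,t2), pkg_at(p3,portB), truck_at(t2,hub)}, require {truck_at(t1,gate)}
    → {in(p5,t2), pkg_at(p3,portB), truck_at(t1,gate), truck_at(t2,hub)}
  through step 1 (load(p5,t2,hub)): drop {in(p5,t2)}, keep {pkg_at(p3,portB), truck_at(t1,gate), truck_at(t2,hub)}, require {pkg_at(p5,hub), truck_at(t2,hub)}
    → {pkg_at(p3,portB), pkg_at(p5,hub), truck_at(t1,gate), truck_at(t2,hub)}

== RESULT ==
["pkg_at(p3,portB)", "pkg_at(p5,hub)", "truck_at(t1,gate)", "truck_at(t2,hub)"]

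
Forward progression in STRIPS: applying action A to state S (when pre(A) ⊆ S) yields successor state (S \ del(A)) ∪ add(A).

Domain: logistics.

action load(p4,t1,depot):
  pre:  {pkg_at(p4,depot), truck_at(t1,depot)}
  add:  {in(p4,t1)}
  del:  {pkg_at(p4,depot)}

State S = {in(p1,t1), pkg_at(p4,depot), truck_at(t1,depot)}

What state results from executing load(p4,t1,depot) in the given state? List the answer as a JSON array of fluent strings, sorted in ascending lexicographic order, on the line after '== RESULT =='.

Progress:
  pre ⊆ S: {pkg_at(p4,depot), truck_at(t1,depot)} ⊆ S  — applicable
  S \ del = {in(p1,t1), truck_at(t1,depot)}
  ∪ add   = {in(p1,t1), in(p4,t1), truck_at(t1,depot)}

== RESULT ==
["in(p1,t1)", "in(p4,t1)", "truck_at(t1,depot)"]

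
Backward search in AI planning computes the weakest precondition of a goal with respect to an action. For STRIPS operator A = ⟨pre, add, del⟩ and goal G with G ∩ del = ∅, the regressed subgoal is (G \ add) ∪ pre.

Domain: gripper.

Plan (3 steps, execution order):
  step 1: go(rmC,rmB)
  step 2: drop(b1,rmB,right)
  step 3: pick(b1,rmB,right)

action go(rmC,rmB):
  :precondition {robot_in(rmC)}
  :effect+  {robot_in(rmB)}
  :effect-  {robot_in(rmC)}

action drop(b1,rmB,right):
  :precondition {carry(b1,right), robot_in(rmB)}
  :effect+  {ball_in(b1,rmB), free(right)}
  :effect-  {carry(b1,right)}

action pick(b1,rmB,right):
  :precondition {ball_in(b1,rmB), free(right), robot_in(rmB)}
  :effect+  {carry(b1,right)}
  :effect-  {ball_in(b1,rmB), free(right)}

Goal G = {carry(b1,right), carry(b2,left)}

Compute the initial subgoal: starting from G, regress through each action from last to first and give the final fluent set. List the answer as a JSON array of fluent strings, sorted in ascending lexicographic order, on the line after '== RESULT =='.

Regress step by step:
  through step 3 (pick(b1,rmB,right)): drop {carry(b1,right)}, keep {carry(b2,left)}, require {ball_in(b1,rmB), free(right), robot_in(rmB)}
    → {ball_in(b1,rmB), carry(b2,left), free(right), robot_in(rmB)}
  through step 2 (drop(b1,rmB,right)): drop {ball_in(b1,rmB), free(right)}, keep {carry(b2,left), robot_in(rmB)}, require {carry(b1,right), robot_in(rmB)}
    → {carry(b1,right), carry(b2,left), robot_in(rmB)}
  through step 1 (go(rmC,rmB)): drop {robot_in(rmB)}, keep {carry(b1,right), carry(b2,left)}, require {robot_in(rmC)}
    → {carry(b1,right), carry(b2,left), robot_in(rmC)}

== RESULT ==
["carry(b1,right)", "carry(b2,left)", "robot_in(rmC)"]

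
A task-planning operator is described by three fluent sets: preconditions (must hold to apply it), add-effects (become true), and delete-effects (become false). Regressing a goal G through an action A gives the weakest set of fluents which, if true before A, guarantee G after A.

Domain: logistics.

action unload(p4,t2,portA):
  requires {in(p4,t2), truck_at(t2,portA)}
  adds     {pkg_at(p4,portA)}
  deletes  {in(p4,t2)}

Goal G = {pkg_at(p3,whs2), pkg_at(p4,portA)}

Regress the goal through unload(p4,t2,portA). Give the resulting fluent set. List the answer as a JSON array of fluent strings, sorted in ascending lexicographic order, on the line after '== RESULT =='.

Compute (G \ add) ∪ pre:
  G ∩ del = {}  (empty — regression defined)
  G \ add = {pkg_at(p3,whs2), pkg_at(p4,portA)} \ {pkg_at(p4,portA)} = {pkg_at(p3,whs2)}
  ∪ pre   = {pkg_at(p3,whs2)} ∪ {in(p4,t2), truck_at(t2,portA)}
          = {in(p4,t2), pkg_at(p3,whs2), truck_at(t2,portA)}

== RESULT ==
["in(p4,t2)", "pkg_at(p3,whs2)", "truck_at(t2,portA)"]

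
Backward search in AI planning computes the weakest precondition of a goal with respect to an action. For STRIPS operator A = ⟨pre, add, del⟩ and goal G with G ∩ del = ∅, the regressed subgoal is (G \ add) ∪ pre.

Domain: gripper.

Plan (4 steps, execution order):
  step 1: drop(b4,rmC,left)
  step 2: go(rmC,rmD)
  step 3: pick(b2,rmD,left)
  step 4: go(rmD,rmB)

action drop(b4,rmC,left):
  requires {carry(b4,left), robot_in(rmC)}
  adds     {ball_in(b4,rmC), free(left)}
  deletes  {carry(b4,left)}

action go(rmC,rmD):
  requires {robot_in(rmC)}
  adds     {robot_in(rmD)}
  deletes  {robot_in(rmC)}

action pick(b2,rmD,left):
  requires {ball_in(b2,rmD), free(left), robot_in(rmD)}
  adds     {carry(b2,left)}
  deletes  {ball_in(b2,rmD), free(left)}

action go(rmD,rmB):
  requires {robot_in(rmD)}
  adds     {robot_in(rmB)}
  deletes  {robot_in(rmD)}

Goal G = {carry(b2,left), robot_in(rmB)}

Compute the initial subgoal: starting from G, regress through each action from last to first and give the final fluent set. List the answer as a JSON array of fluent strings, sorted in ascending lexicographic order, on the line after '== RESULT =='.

Work backward from the goal:
  through step 4 (go(rmD,rmB)): drop {robot_in(rmB)}, keep {carry(b2,left)}, require {robot_in(rmD)}
    → {carry(b2,left), robot_in(rmD)}
  through step 3 (pick(b2,rmD,left)): drop {carry(b2,left)}, keep {robot_in(rmD)}, require {ball_in(b2,rmD), free(left), robot_in(rmD)}
    → {ball_in(b2,rmD), free(left), robot_in(rmD)}
  through step 2 (go(rmC,rmD)): drop {robot_in(rmD)}, keep {ball_in(b2,rmD), free(left)}, require {robot_in(rmC)}
    → {ball_in(b2,rmD), free(left), robot_in(rmC)}
  through step 1 (drop(b4,rmC,left)): drop {free(left)}, keep {ball_in(b2,rmD), robot_in(rmC)}, require {carry(b4,left), robot_in(rmC)}
    → {ball_in(b2,rmD), carry(b4,left), robot_in(rmC)}

== RESULT ==
["ball_in(b2,rmD)", "carry(b4,left)", "robot_in(rmC)"]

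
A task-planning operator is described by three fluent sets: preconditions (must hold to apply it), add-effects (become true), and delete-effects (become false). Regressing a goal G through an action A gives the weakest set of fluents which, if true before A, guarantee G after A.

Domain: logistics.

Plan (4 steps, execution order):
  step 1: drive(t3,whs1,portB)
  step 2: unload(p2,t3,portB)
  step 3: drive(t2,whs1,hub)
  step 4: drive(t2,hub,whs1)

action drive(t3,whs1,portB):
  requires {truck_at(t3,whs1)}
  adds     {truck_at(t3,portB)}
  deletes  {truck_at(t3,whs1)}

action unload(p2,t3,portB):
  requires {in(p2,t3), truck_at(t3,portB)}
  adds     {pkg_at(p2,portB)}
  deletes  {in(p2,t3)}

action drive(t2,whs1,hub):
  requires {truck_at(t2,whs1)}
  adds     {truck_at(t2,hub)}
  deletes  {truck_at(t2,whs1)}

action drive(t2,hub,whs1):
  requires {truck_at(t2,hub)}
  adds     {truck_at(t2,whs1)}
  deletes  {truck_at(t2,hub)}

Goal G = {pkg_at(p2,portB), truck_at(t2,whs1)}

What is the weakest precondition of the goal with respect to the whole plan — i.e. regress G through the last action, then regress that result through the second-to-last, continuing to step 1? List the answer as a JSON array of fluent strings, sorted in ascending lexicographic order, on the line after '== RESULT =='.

Regress step by step:
  through step 4 (drive(t2,hub,whs1)): drop {truck_at(t2,whs1)}, keep {pkg_at(p2,portB)}, require {truck_at(t2,hub)}
    → {pkg_at(p2,portB), truck_at(t2,hub)}
  through step 3 (drive(t2,whs1,hub)): drop {truck_at(t2,hub)}, keep {pkg_at(p2,portB)}, require {truck_at(t2,whs1)}
    → {pkg_at(p2,portB), truck_at(t2,whs1)}
  through step 2 (unload(p2,t3,portB)): drop {pkg_at(p2,portB)}, keep {truck_at(t2,whs1)}, require {in(p2,t3), truck_at(t3,portB)}
    → {in(p2,t3), truck_at(t2,whs1), truck_at(t3,portB)}
  through step 1 (drive(t3,whs1,portB)): drop {truck_at(t3,portB)}, keep {in(p2,t3), truck_at(t2,whs1)}, require {truck_at(t3,whs1)}
    → {in(p2,t3), truck_at(t2,whs1), truck_at(t3,whs1)}

== RESULT ==
["in(p2,t3)", "truck_at(t2,whs1)", "truck_at(t3,whs1)"]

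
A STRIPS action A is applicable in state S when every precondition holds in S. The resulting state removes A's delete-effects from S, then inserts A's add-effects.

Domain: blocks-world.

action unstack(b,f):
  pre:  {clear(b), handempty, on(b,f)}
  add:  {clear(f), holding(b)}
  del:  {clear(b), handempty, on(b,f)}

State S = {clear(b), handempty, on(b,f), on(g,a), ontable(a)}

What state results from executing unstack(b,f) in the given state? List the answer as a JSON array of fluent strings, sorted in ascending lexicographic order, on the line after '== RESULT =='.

Progress:
  pre ⊆ S: {clear(b), handempty, on(b,f)} ⊆ S  — applicable
  S \ del = {on(g,a), ontable(a)}
  ∪ add   = {clear(f), holding(b), on(g,a), ontable(a)}

== RESULT ==
["clear(f)", "holding(b)", "on(g,a)", "ontable(a)"]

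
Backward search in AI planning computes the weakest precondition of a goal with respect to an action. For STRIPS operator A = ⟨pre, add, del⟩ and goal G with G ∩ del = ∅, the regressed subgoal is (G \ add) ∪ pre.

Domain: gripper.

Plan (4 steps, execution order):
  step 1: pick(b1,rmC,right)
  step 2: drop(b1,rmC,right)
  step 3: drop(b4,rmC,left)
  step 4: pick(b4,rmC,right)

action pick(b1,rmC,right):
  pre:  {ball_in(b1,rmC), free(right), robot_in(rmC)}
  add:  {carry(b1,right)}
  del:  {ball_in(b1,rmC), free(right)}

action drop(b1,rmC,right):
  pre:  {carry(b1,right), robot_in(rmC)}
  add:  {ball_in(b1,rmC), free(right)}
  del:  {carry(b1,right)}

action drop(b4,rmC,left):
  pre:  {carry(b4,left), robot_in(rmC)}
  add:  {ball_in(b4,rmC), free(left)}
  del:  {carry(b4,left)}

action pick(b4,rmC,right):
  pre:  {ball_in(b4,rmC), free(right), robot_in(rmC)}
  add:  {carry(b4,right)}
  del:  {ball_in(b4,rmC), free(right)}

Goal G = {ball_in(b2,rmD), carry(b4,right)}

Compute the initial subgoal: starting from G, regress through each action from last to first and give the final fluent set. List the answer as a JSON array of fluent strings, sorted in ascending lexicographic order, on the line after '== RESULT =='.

Regress step by step:
  through step 4 (pick(b4,rmC,right)): drop {carry(b4,right)}, keep {ball_in(b2,rmD)}, require {ball_in(b4,rmC), free(right), robot_in(rmC)}
    → {ball_in(b2,rmD), ball_in(b4,rmC), free(right), robot_in(rmC)}
  through step 3 (drop(b4,rmC,left)): drop {ball_in(b4,rmC)}, keep {ball_in(b2,rmD), free(right), robot_in(rmC)}, require {carry(b4,left), robot_in(rmC)}
    → {ball_in(b2,rmD), carry(b4,left), free(right), robot_in(rmC)}
  through step 2 (drop(b1,rmC,right)): drop {free(right)}, keep {ball_in(b2,rmD), carry(b4,left), robot_in(rmC)}, require {carry(b1,right), robot_in(rmC)}
    → {ball_in(b2,rmD), carry(b1,right), carry(b4,left), robot_in(rmC)}
  through step 1 (pick(b1,rmC,right)): drop {carry(b1,right)}, keep {ball_in(b2,rmD), carry(b4,left), robot_in(rmC)}, require {ball_in(b1,rmC), free(right), robot_in(rmC)}
    → {ball_in(b1,rmC), ball_in(b2,rmD), carry(b4,left), free(right), robot_in(rmC)}

== RESULT ==
["ball_in(b1,rmC)", "ball_in(b2,rmD)", "carry(b4,left)", "free(right)", "robot_in(rmC)"]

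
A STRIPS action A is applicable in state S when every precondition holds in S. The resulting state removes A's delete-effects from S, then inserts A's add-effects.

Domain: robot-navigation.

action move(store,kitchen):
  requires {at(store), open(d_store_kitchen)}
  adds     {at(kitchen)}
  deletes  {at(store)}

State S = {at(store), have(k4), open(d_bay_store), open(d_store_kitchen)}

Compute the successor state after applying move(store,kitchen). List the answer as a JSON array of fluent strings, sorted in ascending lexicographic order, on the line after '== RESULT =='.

Progress:
  pre ⊆ S: {at(store), open(d_store_kitchen)} ⊆ S  — applicable
  S \ del = {have(k4), open(d_bay_store), open(d_store_kitchen)}
  ∪ add   = {at(kitchen), have(k4), open(d_bay_store), open(d_store_kitchen)}

== RESULT ==
["at(kitchen)", "have(k4)", "open(d_bay_store)", "open(d_store_kitchen)"]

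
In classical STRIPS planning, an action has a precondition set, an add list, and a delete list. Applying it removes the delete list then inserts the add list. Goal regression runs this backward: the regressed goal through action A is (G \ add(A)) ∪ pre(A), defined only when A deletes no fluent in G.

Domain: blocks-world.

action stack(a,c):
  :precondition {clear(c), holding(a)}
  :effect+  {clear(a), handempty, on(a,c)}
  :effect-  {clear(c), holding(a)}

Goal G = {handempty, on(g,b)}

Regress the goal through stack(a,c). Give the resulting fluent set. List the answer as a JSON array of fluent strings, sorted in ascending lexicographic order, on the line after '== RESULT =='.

Regress:
  G ∩ del = {}  (empty — regression defined)
  G \ add = {handempty, on(g,b)} \ {clear(a), handempty, on(a,c)} = {on(g,b)}
  ∪ pre   = {on(g,b)} ∪ {clear(c), holding(a)}
          = {clear(c), holding(a), on(g,b)}

== RESULT ==
["clear(c)", "holding(a)", "on(g,b)"]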